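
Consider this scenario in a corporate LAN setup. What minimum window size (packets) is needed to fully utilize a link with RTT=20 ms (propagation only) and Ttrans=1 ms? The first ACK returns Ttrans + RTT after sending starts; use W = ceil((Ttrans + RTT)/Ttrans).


Given: Ttrans = 1 ms, RTT = 20 ms (= 2 * Tprop, Tprop = 10 ms)
Time until first ACK returns = Ttrans + RTT = 1 + 20 = 21 ms
Need W * Ttrans >= Ttrans + RTT  ->  W >= (Ttrans + RTT) / Ttrans
(Ttrans + RTT) / Ttrans = 21 / 1 = 21
W_min = ceil(21) = 21

21


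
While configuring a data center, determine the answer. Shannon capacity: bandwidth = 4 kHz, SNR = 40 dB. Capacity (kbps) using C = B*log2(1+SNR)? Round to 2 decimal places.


Given: B = 4 kHz, SNR = 40 dB
SNR linear = 10^(40/10) = 10000
1 + SNR = 10001
log2(10001) = 13.2878566418
C = 4 * 1000 * 13.2878566418 = 53151.4266 bps
C = 53.151427 kbps -> 53.15 kbps (2 dp)

53.15


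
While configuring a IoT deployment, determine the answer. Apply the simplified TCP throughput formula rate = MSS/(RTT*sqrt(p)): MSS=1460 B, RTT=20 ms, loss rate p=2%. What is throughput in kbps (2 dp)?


Given: MSS = 1460 bytes, RTT = 20 ms, loss = 2%
RTT in seconds = 20 / 1000 = 0.02
Loss rate = 2% = 0.02
sqrt(loss) = sqrt(0.02) = 0.141421356237
Throughput (bytes/s) = 1460 / (0.02 * 0.141421356237) = 516187.9503
Throughput (kbps) = 516187.9503 * 8 / 1000 = 4129.503602 -> 4129.50 kbps (2 dp)

4129.50


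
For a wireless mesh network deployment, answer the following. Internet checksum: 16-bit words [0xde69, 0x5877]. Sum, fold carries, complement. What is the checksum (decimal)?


Given words: [0xde69, 0x5877]
Step 1: Sum all words
Raw sum = 56937 + 22647 = 79584
Step 2: Fold carry: (14048 + 1) = 14049
One's complement = ~14049 & 0xFFFF = 51486

51486


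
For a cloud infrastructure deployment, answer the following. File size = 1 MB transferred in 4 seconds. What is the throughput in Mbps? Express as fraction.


Given: file = 1 MB, time = 4 s
File in Mb = 1 * 8 = 8 Mb
Throughput = 8 / 4 Mbps
Throughput = 2 Mbps

2


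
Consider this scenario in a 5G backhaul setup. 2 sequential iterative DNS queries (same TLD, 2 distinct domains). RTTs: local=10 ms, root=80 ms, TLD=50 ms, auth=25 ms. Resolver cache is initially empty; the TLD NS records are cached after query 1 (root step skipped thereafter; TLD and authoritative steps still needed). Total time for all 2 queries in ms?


Lookup 1 (cold cache): local + root + TLD + auth = 10 + 80 + 50 + 25 = 165 ms
Lookups 2..2 (TLD NS cached -> skip root; new domain -> still ask TLD and auth): local + TLD + auth = 10 + 50 + 25 = 85 ms each
Remaining 1 lookups: 1 * 85 = 85 ms
Total = 165 + 85 = 250 ms

250


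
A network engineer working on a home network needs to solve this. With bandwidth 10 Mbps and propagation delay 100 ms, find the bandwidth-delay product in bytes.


Given: bandwidth = 10 Mbps, delay = 100 ms
BDP in bits = 10 * 10^6 * 100 / 1000
BDP in bits = 1000000
BDP in bytes = 1000000 / 8 = 125000

125000


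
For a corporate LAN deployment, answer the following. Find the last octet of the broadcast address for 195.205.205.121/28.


Given: IP = 195.205.205.121, prefix = /28
Host bits = 32 - 28 = 4
Network last octet = 121 AND mask = 112
Host part size = 2^4 - 1 = 15
Broadcast last octet = 112 OR 15 = 127

127


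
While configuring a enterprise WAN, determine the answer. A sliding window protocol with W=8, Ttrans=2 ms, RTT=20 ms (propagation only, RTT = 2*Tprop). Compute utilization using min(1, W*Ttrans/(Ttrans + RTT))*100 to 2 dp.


Given: W = 8, Ttrans = 2 ms, RTT = 20 ms (= 2 * Tprop, Tprop = 10 ms)
Cycle time = Ttrans + RTT = 2 + 20 = 22 ms (first packet sent until its ACK returns)
W * Ttrans = 8 * 2 = 16 ms of sending per cycle
W * Ttrans / (Ttrans + RTT) = 16 / 22 = 0.727273
U = min(1, 0.727273) = 0.727273
U% = 72.73%

72.73


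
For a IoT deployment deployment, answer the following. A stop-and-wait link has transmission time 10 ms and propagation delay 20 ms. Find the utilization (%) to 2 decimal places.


Given: Ttrans = 10 ms, Tprop = 20 ms
RTT = 2 * Tprop = 2 * 20 = 40 ms
U = Ttrans / (Ttrans + RTT)
U = 10 / (10 + 40)
U = 10 / 50 = 0.2
U% = 20.00%

20.00


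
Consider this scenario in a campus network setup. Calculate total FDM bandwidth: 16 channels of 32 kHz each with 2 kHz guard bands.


Given: 16 channels, 32 kHz each, guard = 2 kHz
Channel bandwidth = 16 * 32 = 512 kHz
Guard bands = 15 gaps * 2 kHz = 30 kHz
Total = 512 + 30 = 542 kHz

542


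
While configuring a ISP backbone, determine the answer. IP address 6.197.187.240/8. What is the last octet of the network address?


Given: IP = 6.197.187.240, prefix = /8
Subnet mask = 255.0.0.0
Last octet of IP: 240
Last octet of mask: 0
Network last octet = 240 AND 0 = 0

0


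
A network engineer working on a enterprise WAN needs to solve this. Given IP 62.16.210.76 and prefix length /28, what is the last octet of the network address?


Given: IP = 62.16.210.76, prefix = /28
Subnet mask = 255.255.255.240
Last octet of IP: 76
Last octet of mask: 240
Network last octet = 76 AND 240 = 64

64


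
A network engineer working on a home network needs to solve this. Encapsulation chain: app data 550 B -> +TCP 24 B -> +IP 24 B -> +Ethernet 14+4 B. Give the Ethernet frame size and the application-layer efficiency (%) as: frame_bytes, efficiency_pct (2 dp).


TCP segment = 550 + 24 = 574 B
IP packet = 574 + 24 = 598 B
Ethernet frame = 598 + 14 + 4 = 616 B
Efficiency = app / frame = 550 / 616 = 0.892857 = 89.2857% -> 89.29% (2 dp)

616, 89.29


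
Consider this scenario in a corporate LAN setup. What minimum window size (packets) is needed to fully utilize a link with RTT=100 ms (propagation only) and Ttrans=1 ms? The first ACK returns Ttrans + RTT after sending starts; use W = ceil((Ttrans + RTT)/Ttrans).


Given: Ttrans = 1 ms, RTT = 100 ms (= 2 * Tprop, Tprop = 50 ms)
Time until first ACK returns = Ttrans + RTT = 1 + 100 = 101 ms
Need W * Ttrans >= Ttrans + RTT  ->  W >= (Ttrans + RTT) / Ttrans
(Ttrans + RTT) / Ttrans = 101 / 1 = 101
W_min = ceil(101) = 101

101


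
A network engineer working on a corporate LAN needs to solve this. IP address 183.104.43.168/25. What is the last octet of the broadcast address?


Given: IP = 183.104.43.168, prefix = /25
Host bits = 32 - 25 = 7
Network last octet = 168 AND mask = 128
Host part size = 2^7 - 1 = 127
Broadcast last octet = 128 OR 127 = 255

255


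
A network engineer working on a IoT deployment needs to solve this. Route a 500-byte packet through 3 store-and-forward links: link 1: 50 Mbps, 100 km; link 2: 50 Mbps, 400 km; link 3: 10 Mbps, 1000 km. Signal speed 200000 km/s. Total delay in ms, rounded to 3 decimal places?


Packet = 500 bytes = 4000 bits. Store-and-forward: sum (t_trans + t_prop) per link.
Link 1: t_trans = 4000/(50*10^6) s = 0.0800 ms; t_prop = 100/200000 s = 0.5000 ms; subtotal = 0.5800 ms
Link 2: t_trans = 4000/(50*10^6) s = 0.0800 ms; t_prop = 400/200000 s = 2.0000 ms; subtotal = 2.0800 ms
Link 3: t_trans = 4000/(10*10^6) s = 0.4000 ms; t_prop = 1000/200000 s = 5.0000 ms; subtotal = 5.4000 ms
End-to-end = 0.5800 + 2.0800 + 5.4000 = 8.0600 ms -> 8.060 ms (3 dp)

8.060


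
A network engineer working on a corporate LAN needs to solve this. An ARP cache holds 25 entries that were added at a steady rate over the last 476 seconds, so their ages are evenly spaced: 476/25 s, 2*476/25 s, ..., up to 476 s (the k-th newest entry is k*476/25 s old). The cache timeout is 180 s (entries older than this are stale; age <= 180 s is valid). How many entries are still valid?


Ages are k * 476/25 s for k = 1..25 (spacing = 19.0400 s).
Entry k is valid iff k * 476/25 <= 180 iff k <= 25 * 180 / 476 = 9.4538
n_valid = floor(9.4538) = 9
(n_stale = 25 - 9 = 16)

9


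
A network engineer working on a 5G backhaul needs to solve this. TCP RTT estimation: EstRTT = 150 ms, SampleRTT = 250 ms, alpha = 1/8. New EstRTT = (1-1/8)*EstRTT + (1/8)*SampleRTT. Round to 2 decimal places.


Given: EstRTT = 150 ms, SampleRTT = 250 ms, alpha = 1/8
New EstRTT = (1 - alpha) * EstRTT + alpha * SampleRTT
(7/8) * 150 = 131.25
(1/8) * 250 = 31.25
New EstRTT = 131.25 + 31.25 = 162.5 ms -> 162.50 ms (2 dp)

162.50


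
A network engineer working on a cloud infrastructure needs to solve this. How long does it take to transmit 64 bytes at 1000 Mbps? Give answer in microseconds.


Given: packet = 64 bytes, bandwidth = 1000 Mbps
Packet in bits = 64 * 8 = 512 bits
Bandwidth = 1000 * 10^6 = 1000000000 bps
Time = 512 / 1000000000 seconds
Time in us = 512 * 10^6 / 1000000000 = 0.512

0.512


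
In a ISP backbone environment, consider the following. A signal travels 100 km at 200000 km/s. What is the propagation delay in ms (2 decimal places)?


Given: distance = 100 km, speed = 200000 km/s
Delay = distance / speed = 100 / 200000 seconds
Delay in ms = 100 * 1000 / 200000
Delay = 0.5000 ms
Rounded to 2 dp = 0.50 ms

0.50


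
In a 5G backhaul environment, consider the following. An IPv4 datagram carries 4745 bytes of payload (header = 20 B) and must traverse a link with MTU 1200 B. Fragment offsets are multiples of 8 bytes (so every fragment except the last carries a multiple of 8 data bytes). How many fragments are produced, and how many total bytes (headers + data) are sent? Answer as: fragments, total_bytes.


Max data per non-final fragment = floor((MTU - header)/8)*8 = floor((1200 - 20)/8)*8 = floor(1180/8)*8 = 1176 B
Final fragment needs no 8-byte alignment: it can carry up to MTU - header = 1180 B
Non-final fragments needed = ceil((payload - 1180) / 1176) = ceil(3565/1176) = ceil(3.0315) = 4
Number of fragments = 4 + 1 = 5
Fragment sizes (data): 4 * 1176 B + 41 B (last, 41 <= 1180 OK)
Total bytes sent = payload + n_frags * header = 4745 + 5*20 = 4745 + 100 = 4845 B

5, 4845


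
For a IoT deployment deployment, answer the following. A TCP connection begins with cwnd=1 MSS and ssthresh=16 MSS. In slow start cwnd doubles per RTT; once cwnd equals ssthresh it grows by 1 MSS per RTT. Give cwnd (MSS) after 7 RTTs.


RTT 0: cwnd = 1 MSS (initial)
RTT 1: cwnd = 2 MSS (slow start, doubled)
RTT 2: cwnd = 4 MSS (slow start, doubled)
RTT 3: cwnd = 8 MSS (slow start, doubled)
RTT 4: cwnd = 16 MSS (slow start, doubled)
RTT 5: cwnd = 17 MSS (congestion avoidance, +1)
RTT 6: cwnd = 18 MSS (congestion avoidance, +1)
RTT 7: cwnd = 19 MSS (congestion avoidance, +1)

19


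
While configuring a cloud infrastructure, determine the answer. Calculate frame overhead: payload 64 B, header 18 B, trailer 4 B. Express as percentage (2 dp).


Given: payload = 64 B, header = 18 B, trailer = 4 B
Overhead bytes = header + trailer = 18 + 4 = 22
Total frame = payload + overhead = 64 + 22 = 86
Overhead % = 22 / 86 * 100 = 25.5814% -> 25.58% (2 dp)

25.58


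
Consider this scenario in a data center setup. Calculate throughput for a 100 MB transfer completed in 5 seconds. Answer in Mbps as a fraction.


Given: file = 100 MB, time = 5 s
File in Mb = 100 * 8 = 800 Mb
Throughput = 800 / 5 Mbps
Throughput = 160 Mbps

160


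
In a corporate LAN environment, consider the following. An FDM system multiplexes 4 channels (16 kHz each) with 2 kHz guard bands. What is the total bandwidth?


Given: 4 channels, 16 kHz each, guard = 2 kHz
Channel bandwidth = 4 * 16 = 64 kHz
Guard bands = 3 gaps * 2 kHz = 6 kHz
Total = 64 + 6 = 70 kHz

70


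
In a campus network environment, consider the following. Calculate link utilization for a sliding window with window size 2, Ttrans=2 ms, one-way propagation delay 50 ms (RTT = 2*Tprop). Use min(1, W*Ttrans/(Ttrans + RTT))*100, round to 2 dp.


Given: W = 2, Ttrans = 2 ms, RTT = 100 ms (= 2 * Tprop, Tprop = 50 ms)
Cycle time = Ttrans + RTT = 2 + 100 = 102 ms (first packet sent until its ACK returns)
W * Ttrans = 2 * 2 = 4 ms of sending per cycle
W * Ttrans / (Ttrans + RTT) = 4 / 102 = 0.039216
U = min(1, 0.039216) = 0.039216
U% = 3.92%

3.92


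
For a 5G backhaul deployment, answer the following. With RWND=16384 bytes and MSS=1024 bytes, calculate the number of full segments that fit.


Given: RWND = 16384 bytes, MSS = 1024 bytes
Full segments = floor(RWND / MSS)
Full segments = floor(16384 / 1024)
Full segments = floor(16.0) = 16

16


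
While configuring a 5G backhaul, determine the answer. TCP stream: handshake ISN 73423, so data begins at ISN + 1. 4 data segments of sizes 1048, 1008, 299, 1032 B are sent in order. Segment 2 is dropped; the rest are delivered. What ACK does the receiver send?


SYN uses sequence number 73423; first data byte = ISN + 1 = 73424.
Segment 1: SEQ = 73424, len = 1048 B, covers [73424, 74471]
Segment 2: SEQ = 74472, len = 1008 B, covers [74472, 75479] [LOST]
Segment 3: SEQ = 75480, len = 299 B, covers [75480, 75778]
Segment 4: SEQ = 75779, len = 1032 B, covers [75779, 76810]
In-order data received: bytes [73424, 74471] (segments 1..1).
Segment 2 missing -> gap begins at byte 74472; later segments buffered out of order.
Cumulative ACK = next expected in-order byte = 73424 + 1048 = 74472

74472


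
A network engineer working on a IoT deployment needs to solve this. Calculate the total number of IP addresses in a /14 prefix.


Given: CIDR prefix /14
Host bits = 32 - 14 = 18
Total addresses = 2^18 = 262144

262144


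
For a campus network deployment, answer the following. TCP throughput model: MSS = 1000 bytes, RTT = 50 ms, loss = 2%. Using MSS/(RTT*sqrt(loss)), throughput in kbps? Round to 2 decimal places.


Given: MSS = 1000 bytes, RTT = 50 ms, loss = 2%
RTT in seconds = 50 / 1000 = 0.05
Loss rate = 2% = 0.02
sqrt(loss) = sqrt(0.02) = 0.141421356237
Throughput (bytes/s) = 1000 / (0.05 * 0.141421356237) = 141421.3562
Throughput (kbps) = 141421.3562 * 8 / 1000 = 1131.370850 -> 1131.37 kbps (2 dp)

1131.37


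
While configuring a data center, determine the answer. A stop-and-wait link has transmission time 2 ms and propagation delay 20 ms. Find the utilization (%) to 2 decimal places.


Given: Ttrans = 2 ms, Tprop = 20 ms
RTT = 2 * Tprop = 2 * 20 = 40 ms
U = Ttrans / (Ttrans + RTT)
U = 2 / (2 + 40)
U = 2 / 42 = 0.047619
U% = 4.76%

4.76


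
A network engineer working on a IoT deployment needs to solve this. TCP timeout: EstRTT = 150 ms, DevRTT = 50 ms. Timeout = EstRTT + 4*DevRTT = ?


Given: EstRTT = 150 ms, DevRTT = 50 ms
Timeout = EstRTT + 4 * DevRTT
4 * DevRTT = 4 * 50 = 200
Timeout = 150 + 200 = 350 ms

350


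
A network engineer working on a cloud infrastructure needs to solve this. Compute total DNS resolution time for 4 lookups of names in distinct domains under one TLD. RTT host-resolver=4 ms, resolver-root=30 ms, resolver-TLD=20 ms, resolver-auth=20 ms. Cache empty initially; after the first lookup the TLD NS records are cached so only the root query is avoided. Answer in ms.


Lookup 1 (cold cache): local + root + TLD + auth = 4 + 30 + 20 + 20 = 74 ms
Lookups 2..4 (TLD NS cached -> skip root; new domain -> still ask TLD and auth): local + TLD + auth = 4 + 20 + 20 = 44 ms each
Remaining 3 lookups: 3 * 44 = 132 ms
Total = 74 + 132 = 206 ms

206


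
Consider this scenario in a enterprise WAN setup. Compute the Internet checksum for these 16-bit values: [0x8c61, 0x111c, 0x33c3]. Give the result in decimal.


Given words: [0x8c61, 0x111c, 0x33c3]
Step 1: Sum all words
Raw sum = 35937 + 4380 + 13251 = 53568
One's complement = ~53568 & 0xFFFF = 11967

11967


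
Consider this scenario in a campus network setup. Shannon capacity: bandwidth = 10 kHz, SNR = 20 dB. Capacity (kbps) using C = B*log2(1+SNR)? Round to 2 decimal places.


Given: B = 10 kHz, SNR = 20 dB
SNR linear = 10^(20/10) = 100
1 + SNR = 101
log2(101) = 6.6582114828
C = 10 * 1000 * 6.6582114828 = 66582.1148 bps
C = 66.582115 kbps -> 66.58 kbps (2 dp)

66.58


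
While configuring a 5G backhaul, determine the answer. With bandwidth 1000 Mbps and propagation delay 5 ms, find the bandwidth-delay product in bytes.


Given: bandwidth = 1000 Mbps, delay = 5 ms
BDP in bits = 1000 * 10^6 * 5 / 1000
BDP in bits = 5000000
BDP in bytes = 5000000 / 8 = 625000

625000


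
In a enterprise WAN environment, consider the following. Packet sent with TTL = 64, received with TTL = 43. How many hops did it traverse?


Given: initial TTL = 64, received TTL = 43
Hops = initial TTL - received TTL
Hops = 64 - 43 = 21

21


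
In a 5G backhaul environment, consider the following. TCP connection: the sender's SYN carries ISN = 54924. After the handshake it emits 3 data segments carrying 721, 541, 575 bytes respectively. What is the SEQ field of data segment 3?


The SYN occupies sequence number ISN = 54924, so the first data byte is ISN + 1 = 54925.
SEQ of data segment i = (ISN + 1) + sum of payload sizes of segments 1..i-1.
Segment 1: SEQ = 54925, payload = 721 bytes
Segment 2: SEQ = 55646, payload = 541 bytes
Segment 3: SEQ = 56187, payload = 575 bytes
SEQ of segment 3 = 54925 + 721 + 541 = 56187

56187


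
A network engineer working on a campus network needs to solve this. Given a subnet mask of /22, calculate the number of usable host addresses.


Given: subnet mask /22
Host bits = 32 - 22 = 10
Total addresses = 2^10 = 1024
Usable hosts = 1024 - 2 (network + broadcast) = 1022

1022


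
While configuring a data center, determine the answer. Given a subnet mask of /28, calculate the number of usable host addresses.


Given: subnet mask /28
Host bits = 32 - 28 = 4
Total addresses = 2^4 = 16
Usable hosts = 16 - 2 (network + broadcast) = 14

14


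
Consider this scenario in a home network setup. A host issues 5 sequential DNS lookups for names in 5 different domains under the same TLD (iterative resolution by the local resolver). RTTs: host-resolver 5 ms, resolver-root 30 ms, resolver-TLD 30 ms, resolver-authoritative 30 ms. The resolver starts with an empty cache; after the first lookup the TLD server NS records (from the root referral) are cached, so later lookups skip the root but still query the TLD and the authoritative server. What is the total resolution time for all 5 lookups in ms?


Lookup 1 (cold cache): local + root + TLD + auth = 5 + 30 + 30 + 30 = 95 ms
Lookups 2..5 (TLD NS cached -> skip root; new domain -> still ask TLD and auth): local + TLD + auth = 5 + 30 + 30 = 65 ms each
Remaining 4 lookups: 4 * 65 = 260 ms
Total = 95 + 260 = 355 ms

355


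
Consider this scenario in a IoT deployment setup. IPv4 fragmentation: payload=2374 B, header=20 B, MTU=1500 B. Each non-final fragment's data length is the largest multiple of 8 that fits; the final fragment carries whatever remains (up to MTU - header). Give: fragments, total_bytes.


Max data per non-final fragment = floor((MTU - header)/8)*8 = floor((1500 - 20)/8)*8 = floor(1480/8)*8 = 1480 B
Final fragment needs no 8-byte alignment: it can carry up to MTU - header = 1480 B
Non-final fragments needed = ceil((payload - 1480) / 1480) = ceil(894/1480) = ceil(0.6041) = 1
Number of fragments = 1 + 1 = 2
Fragment sizes (data): 1 * 1480 B + 894 B (last, 894 <= 1480 OK)
Total bytes sent = payload + n_frags * header = 2374 + 2*20 = 2374 + 40 = 2414 B

2, 2414


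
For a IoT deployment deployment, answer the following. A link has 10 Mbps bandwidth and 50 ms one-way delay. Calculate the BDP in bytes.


Given: bandwidth = 10 Mbps, delay = 50 ms
BDP in bits = 10 * 10^6 * 50 / 1000
BDP in bits = 500000
BDP in bytes = 500000 / 8 = 62500

62500


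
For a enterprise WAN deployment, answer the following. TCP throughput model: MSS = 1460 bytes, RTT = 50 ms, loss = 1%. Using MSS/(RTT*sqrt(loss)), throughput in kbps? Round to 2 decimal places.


Given: MSS = 1460 bytes, RTT = 50 ms, loss = 1%
RTT in seconds = 50 / 1000 = 0.05
Loss rate = 1% = 0.01
sqrt(loss) = sqrt(0.01) = 0.1
Throughput (bytes/s) = 1460 / (0.05 * 0.1) = 292000.0000
Throughput (kbps) = 292000.0000 * 8 / 1000 = 2336.000000 -> 2336.00 kbps (2 dp)

2336.00


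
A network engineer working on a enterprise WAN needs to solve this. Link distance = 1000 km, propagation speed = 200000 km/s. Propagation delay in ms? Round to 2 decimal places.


Given: distance = 1000 km, speed = 200000 km/s
Delay = distance / speed = 1000 / 200000 seconds
Delay in ms = 1000 * 1000 / 200000
Delay = 5.0000 ms
Rounded to 2 dp = 5.00 ms

5.00


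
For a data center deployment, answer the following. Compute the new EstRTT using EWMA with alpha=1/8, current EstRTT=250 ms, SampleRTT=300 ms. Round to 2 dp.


Given: EstRTT = 250 ms, SampleRTT = 300 ms, alpha = 1/8
New EstRTT = (1 - alpha) * EstRTT + alpha * SampleRTT
(7/8) * 250 = 218.75
(1/8) * 300 = 37.5
New EstRTT = 218.75 + 37.5 = 256.25 ms -> 256.25 ms (2 dp)

256.25


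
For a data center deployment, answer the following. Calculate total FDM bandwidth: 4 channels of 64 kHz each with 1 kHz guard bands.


Given: 4 channels, 64 kHz each, guard = 1 kHz
Channel bandwidth = 4 * 64 = 256 kHz
Guard bands = 3 gaps * 1 kHz = 3 kHz
Total = 256 + 3 = 259 kHz

259


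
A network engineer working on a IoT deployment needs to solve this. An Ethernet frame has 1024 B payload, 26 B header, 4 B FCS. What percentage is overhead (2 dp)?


Given: payload = 1024 B, header = 26 B, trailer = 4 B
Overhead bytes = header + trailer = 26 + 4 = 30
Total frame = payload + overhead = 1024 + 30 = 1054
Overhead % = 30 / 1054 * 100 = 2.8463% -> 2.85% (2 dp)

2.85


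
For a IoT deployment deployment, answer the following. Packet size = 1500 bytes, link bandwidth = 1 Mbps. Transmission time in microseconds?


Given: packet = 1500 bytes, bandwidth = 1 Mbps
Packet in bits = 1500 * 8 = 12000 bits
Bandwidth = 1 * 10^6 = 1000000 bps
Time = 12000 / 1000000 seconds
Time in us = 12000 * 10^6 / 1000000 = 12000

12000


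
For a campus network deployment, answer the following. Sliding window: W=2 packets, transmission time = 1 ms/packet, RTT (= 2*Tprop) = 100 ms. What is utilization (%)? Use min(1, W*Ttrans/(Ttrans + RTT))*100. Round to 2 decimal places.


Given: W = 2, Ttrans = 1 ms, RTT = 100 ms (= 2 * Tprop, Tprop = 50 ms)
Cycle time = Ttrans + RTT = 1 + 100 = 101 ms (first packet sent until its ACK returns)
W * Ttrans = 2 * 1 = 2 ms of sending per cycle
W * Ttrans / (Ttrans + RTT) = 2 / 101 = 0.019802
U = min(1, 0.019802) = 0.019802
U% = 1.98%

1.98


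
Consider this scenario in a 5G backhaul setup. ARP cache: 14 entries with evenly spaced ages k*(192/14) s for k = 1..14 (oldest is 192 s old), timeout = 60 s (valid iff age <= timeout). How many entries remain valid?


Ages are k * 192/14 s for k = 1..14 (spacing = 13.7143 s).
Entry k is valid iff k * 192/14 <= 60 iff k <= 14 * 60 / 192 = 4.3750
n_valid = floor(4.3750) = 4
(n_stale = 14 - 4 = 10)

4


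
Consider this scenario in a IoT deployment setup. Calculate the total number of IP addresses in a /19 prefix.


Given: CIDR prefix /19
Host bits = 32 - 19 = 13
Total addresses = 2^13 = 8192

8192


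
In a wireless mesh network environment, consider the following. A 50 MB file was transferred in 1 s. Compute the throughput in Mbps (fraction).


Given: file = 50 MB, time = 1 s
File in Mb = 50 * 8 = 400 Mb
Throughput = 400 / 1 Mbps
Throughput = 400 Mbps

400


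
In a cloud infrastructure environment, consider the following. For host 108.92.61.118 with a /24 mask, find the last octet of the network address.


Given: IP = 108.92.61.118, prefix = /24
Subnet mask = 255.255.255.0
Last octet of IP: 118
Last octet of mask: 0
Network last octet = 118 AND 0 = 0

0


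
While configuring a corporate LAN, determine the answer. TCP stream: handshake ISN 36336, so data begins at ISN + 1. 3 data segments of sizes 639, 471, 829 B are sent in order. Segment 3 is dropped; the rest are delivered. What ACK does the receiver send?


SYN uses sequence number 36336; first data byte = ISN + 1 = 36337.
Segment 1: SEQ = 36337, len = 639 B, covers [36337, 36975]
Segment 2: SEQ = 36976, len = 471 B, covers [36976, 37446]
Segment 3: SEQ = 37447, len = 829 B, covers [37447, 38275] [LOST]
In-order data received: bytes [36337, 37446] (segments 1..2).
Segment 3 missing -> gap begins at byte 37447.
Cumulative ACK = next expected in-order byte = 36337 + 639 + 471 = 37447

37447


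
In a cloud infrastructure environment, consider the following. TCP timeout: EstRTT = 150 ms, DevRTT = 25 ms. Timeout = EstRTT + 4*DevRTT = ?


Given: EstRTT = 150 ms, DevRTT = 25 ms
Timeout = EstRTT + 4 * DevRTT
4 * DevRTT = 4 * 25 = 100
Timeout = 150 + 100 = 250 ms

250


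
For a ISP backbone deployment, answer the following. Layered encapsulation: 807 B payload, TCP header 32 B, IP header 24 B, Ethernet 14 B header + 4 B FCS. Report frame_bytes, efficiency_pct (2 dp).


TCP segment = 807 + 32 = 839 B
IP packet = 839 + 24 = 863 B
Ethernet frame = 863 + 14 + 4 = 881 B
Efficiency = app / frame = 807 / 881 = 0.916005 = 91.6005% -> 91.60% (2 dp)

881, 91.60


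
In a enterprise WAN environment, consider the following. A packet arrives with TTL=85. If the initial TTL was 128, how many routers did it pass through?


Given: initial TTL = 128, received TTL = 85
Hops = initial TTL - received TTL
Hops = 128 - 85 = 43

43


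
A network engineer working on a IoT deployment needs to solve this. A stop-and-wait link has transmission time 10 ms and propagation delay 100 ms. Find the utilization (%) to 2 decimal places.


Given: Ttrans = 10 ms, Tprop = 100 ms
RTT = 2 * Tprop = 2 * 100 = 200 ms
U = Ttrans / (Ttrans + RTT)
U = 10 / (10 + 200)
U = 10 / 210 = 0.047619
U% = 4.76%

4.76


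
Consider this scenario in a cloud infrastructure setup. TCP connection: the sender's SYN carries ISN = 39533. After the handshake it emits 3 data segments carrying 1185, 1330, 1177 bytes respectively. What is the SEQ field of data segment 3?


The SYN occupies sequence number ISN = 39533, so the first data byte is ISN + 1 = 39534.
SEQ of data segment i = (ISN + 1) + sum of payload sizes of segments 1..i-1.
Segment 1: SEQ = 39534, payload = 1185 bytes
Segment 2: SEQ = 40719, payload = 1330 bytes
Segment 3: SEQ = 42049, payload = 1177 bytes
SEQ of segment 3 = 39534 + 1185 + 1330 = 42049

42049


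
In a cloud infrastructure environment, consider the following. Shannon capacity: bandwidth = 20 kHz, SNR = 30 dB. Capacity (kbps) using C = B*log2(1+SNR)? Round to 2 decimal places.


Given: B = 20 kHz, SNR = 30 dB
SNR linear = 10^(30/10) = 1000
1 + SNR = 1001
log2(1001) = 9.9672262588
C = 20 * 1000 * 9.9672262588 = 199344.5252 bps
C = 199.344525 kbps -> 199.34 kbps (2 dp)

199.34


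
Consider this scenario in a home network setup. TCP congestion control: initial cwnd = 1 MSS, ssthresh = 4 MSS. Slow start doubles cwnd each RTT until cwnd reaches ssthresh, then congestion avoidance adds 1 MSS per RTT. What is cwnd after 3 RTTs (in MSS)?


RTT 0: cwnd = 1 MSS (initial)
RTT 1: cwnd = 2 MSS (slow start, doubled)
RTT 2: cwnd = 4 MSS (slow start, doubled)
RTT 3: cwnd = 5 MSS (congestion avoidance, +1)

5


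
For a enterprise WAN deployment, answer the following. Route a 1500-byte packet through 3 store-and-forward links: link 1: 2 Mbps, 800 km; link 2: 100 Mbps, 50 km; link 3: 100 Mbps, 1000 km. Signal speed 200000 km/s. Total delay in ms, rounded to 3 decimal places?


Packet = 1500 bytes = 12000 bits. Store-and-forward: sum (t_trans + t_prop) per link.
Link 1: t_trans = 12000/(2*10^6) s = 6.0000 ms; t_prop = 800/200000 s = 4.0000 ms; subtotal = 10.0000 ms
Link 2: t_trans = 12000/(100*10^6) s = 0.1200 ms; t_prop = 50/200000 s = 0.2500 ms; subtotal = 0.3700 ms
Link 3: t_trans = 12000/(100*10^6) s = 0.1200 ms; t_prop = 1000/200000 s = 5.0000 ms; subtotal = 5.1200 ms
End-to-end = 10.0000 + 0.3700 + 5.1200 = 15.4900 ms -> 15.490 ms (3 dp)

15.490


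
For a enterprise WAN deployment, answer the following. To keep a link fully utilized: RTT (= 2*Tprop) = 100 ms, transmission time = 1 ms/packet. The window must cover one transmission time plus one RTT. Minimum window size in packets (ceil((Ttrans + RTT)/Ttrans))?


Given: Ttrans = 1 ms, RTT = 100 ms (= 2 * Tprop, Tprop = 50 ms)
Time until first ACK returns = Ttrans + RTT = 1 + 100 = 101 ms
Need W * Ttrans >= Ttrans + RTT  ->  W >= (Ttrans + RTT) / Ttrans
(Ttrans + RTT) / Ttrans = 101 / 1 = 101
W_min = ceil(101) = 101

101


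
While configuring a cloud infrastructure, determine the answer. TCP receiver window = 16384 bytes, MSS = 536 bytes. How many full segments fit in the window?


Given: RWND = 16384 bytes, MSS = 536 bytes
Full segments = floor(RWND / MSS)
Full segments = floor(16384 / 536)
Full segments = floor(30.5672) = 30

30


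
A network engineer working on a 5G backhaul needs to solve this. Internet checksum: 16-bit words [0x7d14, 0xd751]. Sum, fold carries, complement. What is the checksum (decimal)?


Given words: [0x7d14, 0xd751]
Step 1: Sum all words
Raw sum = 32020 + 55121 = 87141
Step 2: Fold carry: (21605 + 1) = 21606
One's complement = ~21606 & 0xFFFF = 43929

43929


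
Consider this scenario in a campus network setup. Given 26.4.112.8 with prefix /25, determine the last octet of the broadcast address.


Given: IP = 26.4.112.8, prefix = /25
Host bits = 32 - 25 = 7
Network last octet = 8 AND mask = 0
Host part size = 2^7 - 1 = 127
Broadcast last octet = 0 OR 127 = 127

127


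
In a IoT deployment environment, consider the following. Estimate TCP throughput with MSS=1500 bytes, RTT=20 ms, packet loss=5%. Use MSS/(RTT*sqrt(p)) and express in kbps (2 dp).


Given: MSS = 1500 bytes, RTT = 20 ms, loss = 5%
RTT in seconds = 20 / 1000 = 0.02
Loss rate = 5% = 0.05
sqrt(loss) = sqrt(0.05) = 0.223606797750
Throughput (bytes/s) = 1500 / (0.02 * 0.223606797750) = 335410.1966
Throughput (kbps) = 335410.1966 * 8 / 1000 = 2683.281573 -> 2683.28 kbps (2 dp)

2683.28


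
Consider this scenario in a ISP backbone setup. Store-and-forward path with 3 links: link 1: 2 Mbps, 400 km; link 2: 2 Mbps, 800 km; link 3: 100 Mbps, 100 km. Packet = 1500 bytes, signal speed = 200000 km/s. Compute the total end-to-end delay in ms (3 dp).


Packet = 1500 bytes = 12000 bits. Store-and-forward: sum (t_trans + t_prop) per link.
Link 1: t_trans = 12000/(2*10^6) s = 6.0000 ms; t_prop = 400/200000 s = 2.0000 ms; subtotal = 8.0000 ms
Link 2: t_trans = 12000/(2*10^6) s = 6.0000 ms; t_prop = 800/200000 s = 4.0000 ms; subtotal = 10.0000 ms
Link 3: t_trans = 12000/(100*10^6) s = 0.1200 ms; t_prop = 100/200000 s = 0.5000 ms; subtotal = 0.6200 ms
End-to-end = 8.0000 + 10.0000 + 0.6200 = 18.6200 ms -> 18.620 ms (3 dp)

18.620


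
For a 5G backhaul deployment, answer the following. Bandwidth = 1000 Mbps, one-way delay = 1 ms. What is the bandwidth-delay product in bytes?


Given: bandwidth = 1000 Mbps, delay = 1 ms
BDP in bits = 1000 * 10^6 * 1 / 1000
BDP in bits = 1000000
BDP in bytes = 1000000 / 8 = 125000

125000


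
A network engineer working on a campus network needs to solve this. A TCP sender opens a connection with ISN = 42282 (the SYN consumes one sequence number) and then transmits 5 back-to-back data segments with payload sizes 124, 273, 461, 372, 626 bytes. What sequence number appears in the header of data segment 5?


The SYN occupies sequence number ISN = 42282, so the first data byte is ISN + 1 = 42283.
SEQ of data segment i = (ISN + 1) + sum of payload sizes of segments 1..i-1.
Segment 1: SEQ = 42283, payload = 124 bytes
Segment 2: SEQ = 42407, payload = 273 bytes
Segment 3: SEQ = 42680, payload = 461 bytes
Segment 4: SEQ = 43141, payload = 372 bytes
Segment 5: SEQ = 43513, payload = 626 bytes
SEQ of segment 5 = 42283 + 124 + 273 + 461 + 372 = 43513

43513


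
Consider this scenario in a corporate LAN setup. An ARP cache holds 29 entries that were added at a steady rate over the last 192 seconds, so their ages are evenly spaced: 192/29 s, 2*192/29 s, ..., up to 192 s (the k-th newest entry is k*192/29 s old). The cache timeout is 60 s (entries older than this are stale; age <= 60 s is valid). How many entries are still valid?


Ages are k * 192/29 s for k = 1..29 (spacing = 6.6207 s).
Entry k is valid iff k * 192/29 <= 60 iff k <= 29 * 60 / 192 = 9.0625
n_valid = floor(9.0625) = 9
(n_stale = 29 - 9 = 20)

9


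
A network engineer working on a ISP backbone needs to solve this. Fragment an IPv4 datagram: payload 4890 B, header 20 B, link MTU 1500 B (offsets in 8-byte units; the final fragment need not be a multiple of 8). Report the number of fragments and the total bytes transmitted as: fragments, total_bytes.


Max data per non-final fragment = floor((MTU - header)/8)*8 = floor((1500 - 20)/8)*8 = floor(1480/8)*8 = 1480 B
Final fragment needs no 8-byte alignment: it can carry up to MTU - header = 1480 B
Non-final fragments needed = ceil((payload - 1480) / 1480) = ceil(3410/1480) = ceil(2.3041) = 3
Number of fragments = 3 + 1 = 4
Fragment sizes (data): 3 * 1480 B + 450 B (last, 450 <= 1480 OK)
Total bytes sent = payload + n_frags * header = 4890 + 4*20 = 4890 + 80 = 4970 B

4, 4970


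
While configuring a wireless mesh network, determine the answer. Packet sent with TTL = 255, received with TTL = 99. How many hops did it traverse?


Given: initial TTL = 255, received TTL = 99
Hops = initial TTL - received TTL
Hops = 255 - 99 = 156

156


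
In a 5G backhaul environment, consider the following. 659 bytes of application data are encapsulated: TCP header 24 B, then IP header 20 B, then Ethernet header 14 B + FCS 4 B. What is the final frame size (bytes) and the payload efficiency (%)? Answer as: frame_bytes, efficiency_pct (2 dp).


TCP segment = 659 + 24 = 683 B
IP packet = 683 + 20 = 703 B
Ethernet frame = 703 + 14 + 4 = 721 B
Efficiency = app / frame = 659 / 721 = 0.914008 = 91.4008% -> 91.40% (2 dp)

721, 91.40


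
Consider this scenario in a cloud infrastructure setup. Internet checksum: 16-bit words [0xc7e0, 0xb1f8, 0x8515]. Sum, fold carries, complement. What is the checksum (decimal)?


Given words: [0xc7e0, 0xb1f8, 0x8515]
Step 1: Sum all words
Raw sum = 51168 + 45560 + 34069 = 130797
Step 2: Fold carry: (65261 + 1) = 65262
One's complement = ~65262 & 0xFFFF = 273

273


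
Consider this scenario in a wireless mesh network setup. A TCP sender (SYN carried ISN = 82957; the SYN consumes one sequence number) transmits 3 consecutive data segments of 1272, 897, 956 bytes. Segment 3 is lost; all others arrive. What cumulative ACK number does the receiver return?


SYN uses sequence number 82957; first data byte = ISN + 1 = 82958.
Segment 1: SEQ = 82958, len = 1272 B, covers [82958, 84229]
Segment 2: SEQ = 84230, len = 897 B, covers [84230, 85126]
Segment 3: SEQ = 85127, len = 956 B, covers [85127, 86082] [LOST]
In-order data received: bytes [82958, 85126] (segments 1..2).
Segment 3 missing -> gap begins at byte 85127.
Cumulative ACK = next expected in-order byte = 82958 + 1272 + 897 = 85127

85127


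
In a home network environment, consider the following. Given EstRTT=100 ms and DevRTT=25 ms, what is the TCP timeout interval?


Given: EstRTT = 100 ms, DevRTT = 25 ms
Timeout = EstRTT + 4 * DevRTT
4 * DevRTT = 4 * 25 = 100
Timeout = 100 + 100 = 200 ms

200


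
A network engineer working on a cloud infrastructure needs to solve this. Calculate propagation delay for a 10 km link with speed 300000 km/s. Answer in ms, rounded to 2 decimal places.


Given: distance = 10 km, speed = 300000 km/s
Delay = distance / speed = 10 / 300000 seconds
Delay in ms = 10 * 1000 / 300000
Delay = 0.0333 ms
Rounded to 2 dp = 0.03 ms

0.03


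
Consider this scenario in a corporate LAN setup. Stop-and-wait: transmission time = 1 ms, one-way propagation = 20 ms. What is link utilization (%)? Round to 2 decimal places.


Given: Ttrans = 1 ms, Tprop = 20 ms
RTT = 2 * Tprop = 2 * 20 = 40 ms
U = Ttrans / (Ttrans + RTT)
U = 1 / (1 + 40)
U = 1 / 41 = 0.02439
U% = 2.44%

2.44


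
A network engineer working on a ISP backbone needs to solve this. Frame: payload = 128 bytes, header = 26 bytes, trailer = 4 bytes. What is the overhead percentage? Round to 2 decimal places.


Given: payload = 128 B, header = 26 B, trailer = 4 B
Overhead bytes = header + trailer = 26 + 4 = 30
Total frame = payload + overhead = 128 + 30 = 158
Overhead % = 30 / 158 * 100 = 18.9873% -> 18.99% (2 dp)

18.99


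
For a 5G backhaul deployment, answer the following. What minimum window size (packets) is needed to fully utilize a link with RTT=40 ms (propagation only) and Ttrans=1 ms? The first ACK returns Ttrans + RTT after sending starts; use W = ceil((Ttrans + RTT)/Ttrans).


Given: Ttrans = 1 ms, RTT = 40 ms (= 2 * Tprop, Tprop = 20 ms)
Time until first ACK returns = Ttrans + RTT = 1 + 40 = 41 ms
Need W * Ttrans >= Ttrans + RTT  ->  W >= (Ttrans + RTT) / Ttrans
(Ttrans + RTT) / Ttrans = 41 / 1 = 41
W_min = ceil(41) = 41

41


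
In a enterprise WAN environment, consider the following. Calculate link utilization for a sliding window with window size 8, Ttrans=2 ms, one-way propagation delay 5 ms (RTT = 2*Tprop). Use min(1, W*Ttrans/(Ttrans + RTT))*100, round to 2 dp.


Given: W = 8, Ttrans = 2 ms, RTT = 10 ms (= 2 * Tprop, Tprop = 5 ms)
Cycle time = Ttrans + RTT = 2 + 10 = 12 ms (first packet sent until its ACK returns)
W * Ttrans = 8 * 2 = 16 ms of sending per cycle
W * Ttrans / (Ttrans + RTT) = 16 / 12 = 1.333333
U = min(1, 1.333333) = 1.000000
U% = 100.00%

100.00


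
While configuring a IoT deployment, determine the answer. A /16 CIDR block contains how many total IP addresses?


Given: CIDR prefix /16
Host bits = 32 - 16 = 16
Total addresses = 2^16 = 65536

65536


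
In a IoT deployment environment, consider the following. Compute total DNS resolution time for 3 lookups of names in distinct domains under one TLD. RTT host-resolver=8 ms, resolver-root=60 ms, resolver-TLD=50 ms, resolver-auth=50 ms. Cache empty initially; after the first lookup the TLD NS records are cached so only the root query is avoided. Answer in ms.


Lookup 1 (cold cache): local + root + TLD + auth = 8 + 60 + 50 + 50 = 168 ms
Lookups 2..3 (TLD NS cached -> skip root; new domain -> still ask TLD and auth): local + TLD + auth = 8 + 50 + 50 = 108 ms each
Remaining 2 lookups: 2 * 108 = 216 ms
Total = 168 + 216 = 384 ms

384


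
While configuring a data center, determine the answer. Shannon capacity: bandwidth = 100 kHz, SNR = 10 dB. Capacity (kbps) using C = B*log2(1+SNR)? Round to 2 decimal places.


Given: B = 100 kHz, SNR = 10 dB
SNR linear = 10^(10/10) = 10
1 + SNR = 11
log2(11) = 3.4594316186
C = 100 * 1000 * 3.4594316186 = 345943.1619 bps
C = 345.943162 kbps -> 345.94 kbps (2 dp)

345.94


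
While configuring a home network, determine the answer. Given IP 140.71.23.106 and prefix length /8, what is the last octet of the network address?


Given: IP = 140.71.23.106, prefix = /8
Subnet mask = 255.0.0.0
Last octet of IP: 106
Last octet of mask: 0
Network last octet = 106 AND 0 = 0

0


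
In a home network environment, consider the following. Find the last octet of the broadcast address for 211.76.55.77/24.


Given: IP = 211.76.55.77, prefix = /24
Host bits = 32 - 24 = 8
Network last octet = 77 AND mask = 0
Host part size = 2^8 - 1 = 255
Broadcast last octet = 0 OR 255 = 255

255


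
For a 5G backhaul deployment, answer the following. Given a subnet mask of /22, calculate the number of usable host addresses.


Given: subnet mask /22
Host bits = 32 - 22 = 10
Total addresses = 2^10 = 1024
Usable hosts = 1024 - 2 (network + broadcast) = 1022

1022


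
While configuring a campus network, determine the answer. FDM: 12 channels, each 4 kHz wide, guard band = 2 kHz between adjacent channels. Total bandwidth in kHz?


Given: 12 channels, 4 kHz each, guard = 2 kHz
Channel bandwidth = 12 * 4 = 48 kHz
Guard bands = 11 gaps * 2 kHz = 22 kHz
Total = 48 + 22 = 70 kHz

70


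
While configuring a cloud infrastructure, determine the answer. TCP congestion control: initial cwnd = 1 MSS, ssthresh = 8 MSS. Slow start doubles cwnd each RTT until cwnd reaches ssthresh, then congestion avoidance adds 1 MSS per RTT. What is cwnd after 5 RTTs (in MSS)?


RTT 0: cwnd = 1 MSS (initial)
RTT 1: cwnd = 2 MSS (slow start, doubled)
RTT 2: cwnd = 4 MSS (slow start, doubled)
RTT 3: cwnd = 8 MSS (slow start, doubled)
RTT 4: cwnd = 9 MSS (congestion avoidance, +1)
RTT 5: cwnd = 10 MSS (congestion avoidance, +1)

10
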